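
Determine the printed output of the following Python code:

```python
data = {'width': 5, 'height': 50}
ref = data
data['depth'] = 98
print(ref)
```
{'width': 5, 'height': 50, 'depth': 98}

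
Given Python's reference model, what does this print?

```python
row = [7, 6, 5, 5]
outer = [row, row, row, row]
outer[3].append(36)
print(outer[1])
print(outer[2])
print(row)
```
[7, 6, 5, 5, 36]
[7, 6, 5, 5, 36]
[7, 6, 5, 5, 36]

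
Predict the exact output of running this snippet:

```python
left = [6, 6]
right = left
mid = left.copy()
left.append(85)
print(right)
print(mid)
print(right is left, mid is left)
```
[6, 6, 85]
[6, 6]
True False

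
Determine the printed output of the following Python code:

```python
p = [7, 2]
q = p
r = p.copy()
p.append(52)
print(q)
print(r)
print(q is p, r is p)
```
[7, 2, 52]
[7, 2]
True False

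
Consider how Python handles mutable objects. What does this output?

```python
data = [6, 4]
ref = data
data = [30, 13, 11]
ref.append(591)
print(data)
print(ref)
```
[30, 13, 11]
[6, 4, 591]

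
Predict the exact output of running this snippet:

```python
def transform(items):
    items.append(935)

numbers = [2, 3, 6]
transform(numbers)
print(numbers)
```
[2, 3, 6, 935]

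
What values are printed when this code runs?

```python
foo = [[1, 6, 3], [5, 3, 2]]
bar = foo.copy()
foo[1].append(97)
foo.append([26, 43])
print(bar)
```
[[1, 6, 3], [5, 3, 2, 97]]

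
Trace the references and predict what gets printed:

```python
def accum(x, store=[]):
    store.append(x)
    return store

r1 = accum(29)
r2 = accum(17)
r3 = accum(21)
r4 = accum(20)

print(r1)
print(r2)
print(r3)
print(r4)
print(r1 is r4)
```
[29, 17, 21, 20]
[29, 17, 21, 20]
[29, 17, 21, 20]
[29, 17, 21, 20]
True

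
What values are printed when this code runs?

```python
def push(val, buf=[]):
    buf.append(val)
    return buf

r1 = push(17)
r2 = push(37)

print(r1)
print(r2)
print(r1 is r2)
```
[17, 37]
[17, 37]
True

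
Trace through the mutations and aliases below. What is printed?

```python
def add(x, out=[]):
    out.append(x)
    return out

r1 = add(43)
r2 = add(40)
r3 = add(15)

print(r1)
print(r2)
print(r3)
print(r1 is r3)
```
[43, 40, 15]
[43, 40, 15]
[43, 40, 15]
True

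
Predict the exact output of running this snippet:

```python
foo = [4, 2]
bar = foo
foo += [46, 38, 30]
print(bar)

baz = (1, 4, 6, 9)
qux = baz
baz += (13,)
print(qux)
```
[4, 2, 46, 38, 30]
(1, 4, 6, 9)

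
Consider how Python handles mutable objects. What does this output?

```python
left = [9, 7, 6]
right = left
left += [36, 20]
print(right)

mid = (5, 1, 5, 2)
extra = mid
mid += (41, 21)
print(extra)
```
[9, 7, 6, 36, 20]
(5, 1, 5, 2)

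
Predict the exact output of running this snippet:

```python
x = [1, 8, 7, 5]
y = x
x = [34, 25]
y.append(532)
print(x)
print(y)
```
[34, 25]
[1, 8, 7, 5, 532]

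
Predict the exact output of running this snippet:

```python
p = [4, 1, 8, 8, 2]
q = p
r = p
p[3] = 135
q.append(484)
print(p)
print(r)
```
[4, 1, 8, 135, 2, 484]
[4, 1, 8, 135, 2, 484]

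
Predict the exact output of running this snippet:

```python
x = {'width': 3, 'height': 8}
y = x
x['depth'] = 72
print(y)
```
{'width': 3, 'height': 8, 'depth': 72}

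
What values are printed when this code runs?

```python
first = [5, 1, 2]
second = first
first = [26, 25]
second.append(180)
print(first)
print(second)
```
[26, 25]
[5, 1, 2, 180]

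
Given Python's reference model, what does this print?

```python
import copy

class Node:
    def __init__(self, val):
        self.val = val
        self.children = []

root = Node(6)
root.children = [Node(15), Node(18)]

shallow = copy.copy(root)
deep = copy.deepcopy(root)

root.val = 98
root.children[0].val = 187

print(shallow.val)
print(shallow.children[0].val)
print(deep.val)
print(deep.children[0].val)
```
6
187
6
15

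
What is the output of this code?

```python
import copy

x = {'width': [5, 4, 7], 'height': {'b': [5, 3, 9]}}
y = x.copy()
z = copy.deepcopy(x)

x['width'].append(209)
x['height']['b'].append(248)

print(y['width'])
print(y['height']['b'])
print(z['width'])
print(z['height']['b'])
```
[5, 4, 7, 209]
[5, 3, 9, 248]
[5, 4, 7]
[5, 3, 9]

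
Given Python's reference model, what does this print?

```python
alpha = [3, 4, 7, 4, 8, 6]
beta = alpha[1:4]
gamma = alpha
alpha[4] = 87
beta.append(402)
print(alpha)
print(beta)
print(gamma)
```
[3, 4, 7, 4, 87, 6]
[4, 7, 4, 402]
[3, 4, 7, 4, 87, 6]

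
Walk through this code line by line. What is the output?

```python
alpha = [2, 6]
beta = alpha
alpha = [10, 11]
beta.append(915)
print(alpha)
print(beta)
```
[10, 11]
[2, 6, 915]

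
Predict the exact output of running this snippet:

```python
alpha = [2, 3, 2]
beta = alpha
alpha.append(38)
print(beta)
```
[2, 3, 2, 38]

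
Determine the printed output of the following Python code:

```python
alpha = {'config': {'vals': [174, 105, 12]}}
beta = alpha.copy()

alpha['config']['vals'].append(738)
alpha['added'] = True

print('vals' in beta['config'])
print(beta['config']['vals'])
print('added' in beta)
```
True
[174, 105, 12, 738]
False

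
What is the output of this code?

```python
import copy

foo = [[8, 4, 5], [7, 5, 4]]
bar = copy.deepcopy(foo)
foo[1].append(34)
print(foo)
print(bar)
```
[[8, 4, 5], [7, 5, 4, 34]]
[[8, 4, 5], [7, 5, 4]]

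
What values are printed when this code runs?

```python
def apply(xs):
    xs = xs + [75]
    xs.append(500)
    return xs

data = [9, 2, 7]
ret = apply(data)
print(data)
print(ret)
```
[9, 2, 7]
[9, 2, 7, 75, 500]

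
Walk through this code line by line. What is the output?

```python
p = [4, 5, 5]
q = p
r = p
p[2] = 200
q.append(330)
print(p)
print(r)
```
[4, 5, 200, 330]
[4, 5, 200, 330]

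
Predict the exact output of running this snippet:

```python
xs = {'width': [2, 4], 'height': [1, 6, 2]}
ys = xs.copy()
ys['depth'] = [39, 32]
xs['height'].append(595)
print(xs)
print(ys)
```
{'width': [2, 4], 'height': [1, 6, 2, 595]}
{'width': [2, 4], 'height': [1, 6, 2, 595], 'depth': [39, 32]}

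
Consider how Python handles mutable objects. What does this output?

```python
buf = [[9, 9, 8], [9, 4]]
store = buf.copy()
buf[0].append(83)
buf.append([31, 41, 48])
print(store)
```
[[9, 9, 8, 83], [9, 4]]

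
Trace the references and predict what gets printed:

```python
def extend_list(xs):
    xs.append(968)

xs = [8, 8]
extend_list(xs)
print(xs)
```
[8, 8, 968]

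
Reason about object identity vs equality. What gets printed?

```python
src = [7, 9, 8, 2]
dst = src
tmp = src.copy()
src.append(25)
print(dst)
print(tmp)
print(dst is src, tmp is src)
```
[7, 9, 8, 2, 25]
[7, 9, 8, 2]
True False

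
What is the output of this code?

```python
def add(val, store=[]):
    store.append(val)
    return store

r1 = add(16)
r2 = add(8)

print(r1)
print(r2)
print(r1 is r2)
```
[16, 8]
[16, 8]
True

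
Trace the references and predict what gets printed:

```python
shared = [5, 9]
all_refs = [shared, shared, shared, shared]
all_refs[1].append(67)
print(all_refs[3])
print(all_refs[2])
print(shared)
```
[5, 9, 67]
[5, 9, 67]
[5, 9, 67]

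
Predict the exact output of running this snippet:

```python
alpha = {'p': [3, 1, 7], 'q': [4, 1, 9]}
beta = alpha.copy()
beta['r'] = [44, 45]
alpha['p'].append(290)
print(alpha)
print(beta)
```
{'p': [3, 1, 7, 290], 'q': [4, 1, 9]}
{'p': [3, 1, 7, 290], 'q': [4, 1, 9], 'r': [44, 45]}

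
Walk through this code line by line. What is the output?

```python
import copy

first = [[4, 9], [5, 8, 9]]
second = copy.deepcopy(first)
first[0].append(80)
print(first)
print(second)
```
[[4, 9, 80], [5, 8, 9]]
[[4, 9], [5, 8, 9]]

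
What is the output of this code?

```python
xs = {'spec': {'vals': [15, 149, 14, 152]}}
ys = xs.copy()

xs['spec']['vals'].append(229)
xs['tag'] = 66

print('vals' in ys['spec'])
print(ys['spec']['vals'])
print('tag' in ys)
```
True
[15, 149, 14, 152, 229]
False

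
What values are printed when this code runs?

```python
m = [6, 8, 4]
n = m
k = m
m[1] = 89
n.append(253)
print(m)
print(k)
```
[6, 89, 4, 253]
[6, 89, 4, 253]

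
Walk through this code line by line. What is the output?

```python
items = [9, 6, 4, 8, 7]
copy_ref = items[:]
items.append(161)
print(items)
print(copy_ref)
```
[9, 6, 4, 8, 7, 161]
[9, 6, 4, 8, 7]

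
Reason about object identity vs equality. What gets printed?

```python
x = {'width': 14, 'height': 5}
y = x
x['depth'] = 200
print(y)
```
{'width': 14, 'height': 5, 'depth': 200}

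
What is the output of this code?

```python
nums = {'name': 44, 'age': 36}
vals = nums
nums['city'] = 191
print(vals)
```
{'name': 44, 'age': 36, 'city': 191}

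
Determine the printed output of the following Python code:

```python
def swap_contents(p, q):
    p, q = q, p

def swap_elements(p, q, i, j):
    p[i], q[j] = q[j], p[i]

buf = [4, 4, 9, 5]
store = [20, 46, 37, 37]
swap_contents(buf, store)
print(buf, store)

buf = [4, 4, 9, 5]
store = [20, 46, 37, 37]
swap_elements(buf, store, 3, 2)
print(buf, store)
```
[4, 4, 9, 5] [20, 46, 37, 37]
[4, 4, 9, 37] [20, 46, 5, 37]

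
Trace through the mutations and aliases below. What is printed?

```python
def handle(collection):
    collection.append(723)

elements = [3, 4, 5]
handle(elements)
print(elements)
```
[3, 4, 5, 723]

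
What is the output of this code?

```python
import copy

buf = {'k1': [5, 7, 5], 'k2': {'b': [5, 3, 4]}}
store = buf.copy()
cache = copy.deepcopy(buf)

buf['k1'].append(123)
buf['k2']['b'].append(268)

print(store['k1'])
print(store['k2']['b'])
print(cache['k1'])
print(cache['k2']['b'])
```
[5, 7, 5, 123]
[5, 3, 4, 268]
[5, 7, 5]
[5, 3, 4]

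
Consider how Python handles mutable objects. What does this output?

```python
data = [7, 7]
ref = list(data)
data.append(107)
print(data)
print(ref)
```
[7, 7, 107]
[7, 7]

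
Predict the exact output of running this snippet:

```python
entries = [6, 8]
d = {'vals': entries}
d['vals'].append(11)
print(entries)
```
[6, 8, 11]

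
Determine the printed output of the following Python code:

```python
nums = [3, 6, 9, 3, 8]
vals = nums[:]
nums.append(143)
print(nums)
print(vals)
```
[3, 6, 9, 3, 8, 143]
[3, 6, 9, 3, 8]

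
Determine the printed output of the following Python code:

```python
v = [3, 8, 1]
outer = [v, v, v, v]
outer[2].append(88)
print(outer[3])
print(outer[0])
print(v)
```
[3, 8, 1, 88]
[3, 8, 1, 88]
[3, 8, 1, 88]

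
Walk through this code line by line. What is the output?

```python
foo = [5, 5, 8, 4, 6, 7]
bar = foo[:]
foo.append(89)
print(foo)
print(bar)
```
[5, 5, 8, 4, 6, 7, 89]
[5, 5, 8, 4, 6, 7]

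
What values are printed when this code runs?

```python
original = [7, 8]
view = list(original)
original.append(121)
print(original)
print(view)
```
[7, 8, 121]
[7, 8]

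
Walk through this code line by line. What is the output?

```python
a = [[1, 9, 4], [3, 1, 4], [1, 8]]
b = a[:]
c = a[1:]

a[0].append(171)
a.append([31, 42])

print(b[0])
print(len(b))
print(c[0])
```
[1, 9, 4, 171]
3
[3, 1, 4]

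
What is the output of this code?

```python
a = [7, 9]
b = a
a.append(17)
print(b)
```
[7, 9, 17]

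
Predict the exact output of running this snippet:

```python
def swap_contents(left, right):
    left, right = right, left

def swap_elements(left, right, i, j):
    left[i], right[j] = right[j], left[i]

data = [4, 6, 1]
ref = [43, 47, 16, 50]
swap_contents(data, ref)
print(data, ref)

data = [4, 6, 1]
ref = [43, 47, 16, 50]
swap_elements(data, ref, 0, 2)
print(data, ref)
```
[4, 6, 1] [43, 47, 16, 50]
[16, 6, 1] [43, 47, 4, 50]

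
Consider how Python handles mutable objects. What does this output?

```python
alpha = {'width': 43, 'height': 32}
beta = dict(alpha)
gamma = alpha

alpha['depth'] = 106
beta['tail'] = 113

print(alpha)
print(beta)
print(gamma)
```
{'width': 43, 'height': 32, 'depth': 106}
{'width': 43, 'height': 32, 'tail': 113}
{'width': 43, 'height': 32, 'depth': 106}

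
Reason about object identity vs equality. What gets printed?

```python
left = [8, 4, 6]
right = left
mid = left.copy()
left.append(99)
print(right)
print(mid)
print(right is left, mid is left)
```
[8, 4, 6, 99]
[8, 4, 6]
True False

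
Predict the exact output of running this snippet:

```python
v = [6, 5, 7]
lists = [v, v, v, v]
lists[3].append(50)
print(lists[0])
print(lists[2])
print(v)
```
[6, 5, 7, 50]
[6, 5, 7, 50]
[6, 5, 7, 50]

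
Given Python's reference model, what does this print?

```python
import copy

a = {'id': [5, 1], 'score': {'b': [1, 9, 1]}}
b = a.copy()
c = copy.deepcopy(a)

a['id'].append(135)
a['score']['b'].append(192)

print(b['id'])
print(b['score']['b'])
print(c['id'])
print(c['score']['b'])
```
[5, 1, 135]
[1, 9, 1, 192]
[5, 1]
[1, 9, 1]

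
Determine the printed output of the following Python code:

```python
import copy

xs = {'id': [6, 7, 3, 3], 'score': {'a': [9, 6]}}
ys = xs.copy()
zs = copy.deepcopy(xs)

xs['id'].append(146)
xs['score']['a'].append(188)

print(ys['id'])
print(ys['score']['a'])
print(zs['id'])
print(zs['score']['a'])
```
[6, 7, 3, 3, 146]
[9, 6, 188]
[6, 7, 3, 3]
[9, 6]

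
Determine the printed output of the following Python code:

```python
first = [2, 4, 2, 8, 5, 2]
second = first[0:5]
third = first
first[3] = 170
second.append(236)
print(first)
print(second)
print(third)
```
[2, 4, 2, 170, 5, 2]
[2, 4, 2, 8, 5, 236]
[2, 4, 2, 170, 5, 2]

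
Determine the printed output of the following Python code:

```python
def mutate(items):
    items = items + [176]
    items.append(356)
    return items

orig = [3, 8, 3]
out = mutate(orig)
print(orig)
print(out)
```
[3, 8, 3]
[3, 8, 3, 176, 356]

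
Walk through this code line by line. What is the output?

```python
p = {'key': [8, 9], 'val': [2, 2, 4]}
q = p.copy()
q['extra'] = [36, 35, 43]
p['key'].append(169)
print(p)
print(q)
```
{'key': [8, 9, 169], 'val': [2, 2, 4]}
{'key': [8, 9, 169], 'val': [2, 2, 4], 'extra': [36, 35, 43]}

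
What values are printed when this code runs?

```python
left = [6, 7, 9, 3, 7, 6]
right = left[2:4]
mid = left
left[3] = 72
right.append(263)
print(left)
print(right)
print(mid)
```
[6, 7, 9, 72, 7, 6]
[9, 3, 263]
[6, 7, 9, 72, 7, 6]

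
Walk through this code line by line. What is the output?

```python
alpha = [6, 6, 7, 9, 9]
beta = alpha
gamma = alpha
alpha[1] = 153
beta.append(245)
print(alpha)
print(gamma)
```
[6, 153, 7, 9, 9, 245]
[6, 153, 7, 9, 9, 245]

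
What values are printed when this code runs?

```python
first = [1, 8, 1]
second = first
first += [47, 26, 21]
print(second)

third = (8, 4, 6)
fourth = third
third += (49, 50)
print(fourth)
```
[1, 8, 1, 47, 26, 21]
(8, 4, 6)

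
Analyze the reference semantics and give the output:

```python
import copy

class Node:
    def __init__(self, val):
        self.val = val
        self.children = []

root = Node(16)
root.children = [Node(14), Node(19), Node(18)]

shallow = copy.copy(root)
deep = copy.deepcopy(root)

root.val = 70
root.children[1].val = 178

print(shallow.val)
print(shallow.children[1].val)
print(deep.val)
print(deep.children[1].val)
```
16
178
16
19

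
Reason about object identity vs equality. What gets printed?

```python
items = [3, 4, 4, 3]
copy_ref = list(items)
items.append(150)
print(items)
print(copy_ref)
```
[3, 4, 4, 3, 150]
[3, 4, 4, 3]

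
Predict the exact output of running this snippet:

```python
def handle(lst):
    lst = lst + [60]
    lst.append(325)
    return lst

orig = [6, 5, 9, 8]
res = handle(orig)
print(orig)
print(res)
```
[6, 5, 9, 8]
[6, 5, 9, 8, 60, 325]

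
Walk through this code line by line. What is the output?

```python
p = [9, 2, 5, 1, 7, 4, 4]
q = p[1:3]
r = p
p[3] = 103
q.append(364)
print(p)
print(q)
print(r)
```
[9, 2, 5, 103, 7, 4, 4]
[2, 5, 364]
[9, 2, 5, 103, 7, 4, 4]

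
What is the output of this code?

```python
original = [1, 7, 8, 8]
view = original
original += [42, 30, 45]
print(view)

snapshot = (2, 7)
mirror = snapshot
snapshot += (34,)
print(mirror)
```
[1, 7, 8, 8, 42, 30, 45]
(2, 7)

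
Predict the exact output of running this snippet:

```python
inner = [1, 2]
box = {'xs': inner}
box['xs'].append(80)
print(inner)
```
[1, 2, 80]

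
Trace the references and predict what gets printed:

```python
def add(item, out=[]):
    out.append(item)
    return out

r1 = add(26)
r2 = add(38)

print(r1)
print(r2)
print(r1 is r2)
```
[26, 38]
[26, 38]
True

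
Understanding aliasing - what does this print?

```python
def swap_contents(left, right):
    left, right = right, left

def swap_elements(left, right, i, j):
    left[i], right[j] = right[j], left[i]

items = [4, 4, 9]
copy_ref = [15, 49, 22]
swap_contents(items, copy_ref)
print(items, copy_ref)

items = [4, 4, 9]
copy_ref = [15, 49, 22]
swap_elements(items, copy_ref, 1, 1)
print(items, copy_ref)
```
[4, 4, 9] [15, 49, 22]
[4, 49, 9] [15, 4, 22]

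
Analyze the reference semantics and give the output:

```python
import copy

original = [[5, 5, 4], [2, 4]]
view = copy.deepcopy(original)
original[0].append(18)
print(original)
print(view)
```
[[5, 5, 4, 18], [2, 4]]
[[5, 5, 4], [2, 4]]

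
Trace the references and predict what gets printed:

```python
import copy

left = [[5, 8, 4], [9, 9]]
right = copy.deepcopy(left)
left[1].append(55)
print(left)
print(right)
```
[[5, 8, 4], [9, 9, 55]]
[[5, 8, 4], [9, 9]]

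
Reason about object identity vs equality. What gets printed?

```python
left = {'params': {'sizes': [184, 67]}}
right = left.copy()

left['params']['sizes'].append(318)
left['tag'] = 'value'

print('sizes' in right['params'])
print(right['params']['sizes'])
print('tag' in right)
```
True
[184, 67, 318]
False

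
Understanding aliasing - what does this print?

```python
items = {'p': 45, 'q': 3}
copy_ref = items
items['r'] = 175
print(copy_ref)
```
{'p': 45, 'q': 3, 'r': 175}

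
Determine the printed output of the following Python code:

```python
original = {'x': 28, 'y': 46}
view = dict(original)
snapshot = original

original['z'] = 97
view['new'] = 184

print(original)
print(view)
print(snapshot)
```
{'x': 28, 'y': 46, 'z': 97}
{'x': 28, 'y': 46, 'new': 184}
{'x': 28, 'y': 46, 'z': 97}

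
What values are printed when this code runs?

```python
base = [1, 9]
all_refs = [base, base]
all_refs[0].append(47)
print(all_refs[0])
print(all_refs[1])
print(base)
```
[1, 9, 47]
[1, 9, 47]
[1, 9, 47]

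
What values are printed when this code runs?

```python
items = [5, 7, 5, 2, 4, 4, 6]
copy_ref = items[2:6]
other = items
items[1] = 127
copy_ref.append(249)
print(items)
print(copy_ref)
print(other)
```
[5, 127, 5, 2, 4, 4, 6]
[5, 2, 4, 4, 249]
[5, 127, 5, 2, 4, 4, 6]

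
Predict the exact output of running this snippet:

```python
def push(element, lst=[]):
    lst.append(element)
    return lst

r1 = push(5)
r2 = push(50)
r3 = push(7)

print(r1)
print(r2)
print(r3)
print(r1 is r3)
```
[5, 50, 7]
[5, 50, 7]
[5, 50, 7]
True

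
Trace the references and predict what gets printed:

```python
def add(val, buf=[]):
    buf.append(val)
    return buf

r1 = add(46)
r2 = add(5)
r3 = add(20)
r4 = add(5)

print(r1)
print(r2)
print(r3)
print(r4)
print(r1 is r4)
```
[46, 5, 20, 5]
[46, 5, 20, 5]
[46, 5, 20, 5]
[46, 5, 20, 5]
True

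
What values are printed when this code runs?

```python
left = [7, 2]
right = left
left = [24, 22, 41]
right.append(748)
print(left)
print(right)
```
[24, 22, 41]
[7, 2, 748]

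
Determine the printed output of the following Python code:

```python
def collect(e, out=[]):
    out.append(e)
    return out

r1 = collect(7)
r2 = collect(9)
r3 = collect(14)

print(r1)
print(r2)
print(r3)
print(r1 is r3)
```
[7, 9, 14]
[7, 9, 14]
[7, 9, 14]
True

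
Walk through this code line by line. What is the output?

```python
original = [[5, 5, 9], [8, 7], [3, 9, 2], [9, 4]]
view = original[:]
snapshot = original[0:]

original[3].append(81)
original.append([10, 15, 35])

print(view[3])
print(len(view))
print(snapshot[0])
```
[9, 4, 81]
4
[5, 5, 9]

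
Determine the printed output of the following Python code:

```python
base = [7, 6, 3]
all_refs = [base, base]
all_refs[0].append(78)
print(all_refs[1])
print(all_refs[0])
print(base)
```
[7, 6, 3, 78]
[7, 6, 3, 78]
[7, 6, 3, 78]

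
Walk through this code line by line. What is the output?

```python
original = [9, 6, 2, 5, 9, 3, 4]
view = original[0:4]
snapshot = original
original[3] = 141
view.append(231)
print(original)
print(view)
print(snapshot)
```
[9, 6, 2, 141, 9, 3, 4]
[9, 6, 2, 5, 231]
[9, 6, 2, 141, 9, 3, 4]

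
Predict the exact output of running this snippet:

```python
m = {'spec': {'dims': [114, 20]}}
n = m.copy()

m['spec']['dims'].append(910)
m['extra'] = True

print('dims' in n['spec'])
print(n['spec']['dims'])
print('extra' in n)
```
True
[114, 20, 910]
False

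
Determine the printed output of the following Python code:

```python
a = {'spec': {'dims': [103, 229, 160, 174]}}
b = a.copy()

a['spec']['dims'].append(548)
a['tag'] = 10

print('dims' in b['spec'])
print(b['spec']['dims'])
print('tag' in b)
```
True
[103, 229, 160, 174, 548]
False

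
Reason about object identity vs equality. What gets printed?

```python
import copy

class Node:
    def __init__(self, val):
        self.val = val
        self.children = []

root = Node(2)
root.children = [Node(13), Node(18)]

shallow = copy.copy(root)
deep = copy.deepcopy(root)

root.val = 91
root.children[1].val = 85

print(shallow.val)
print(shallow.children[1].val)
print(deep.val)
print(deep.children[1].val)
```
2
85
2
18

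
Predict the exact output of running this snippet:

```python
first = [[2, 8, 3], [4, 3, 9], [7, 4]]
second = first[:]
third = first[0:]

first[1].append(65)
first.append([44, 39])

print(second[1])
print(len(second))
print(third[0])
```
[4, 3, 9, 65]
3
[2, 8, 3]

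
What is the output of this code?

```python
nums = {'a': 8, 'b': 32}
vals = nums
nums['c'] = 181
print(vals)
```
{'a': 8, 'b': 32, 'c': 181}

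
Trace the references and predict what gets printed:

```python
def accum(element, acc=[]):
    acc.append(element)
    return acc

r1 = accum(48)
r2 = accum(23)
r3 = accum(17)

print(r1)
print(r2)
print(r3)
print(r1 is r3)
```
[48, 23, 17]
[48, 23, 17]
[48, 23, 17]
True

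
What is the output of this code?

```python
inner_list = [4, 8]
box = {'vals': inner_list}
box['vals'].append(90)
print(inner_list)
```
[4, 8, 90]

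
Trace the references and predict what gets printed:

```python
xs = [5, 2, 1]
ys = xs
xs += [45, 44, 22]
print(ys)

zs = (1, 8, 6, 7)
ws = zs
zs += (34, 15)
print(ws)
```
[5, 2, 1, 45, 44, 22]
(1, 8, 6, 7)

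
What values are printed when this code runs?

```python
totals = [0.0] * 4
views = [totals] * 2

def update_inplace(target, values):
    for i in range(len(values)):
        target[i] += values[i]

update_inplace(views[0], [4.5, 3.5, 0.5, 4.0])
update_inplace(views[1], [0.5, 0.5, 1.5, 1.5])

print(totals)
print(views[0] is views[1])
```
[5.0, 4.0, 2.0, 5.5]
True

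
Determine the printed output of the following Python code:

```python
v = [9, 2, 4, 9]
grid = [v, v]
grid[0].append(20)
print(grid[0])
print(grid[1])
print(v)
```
[9, 2, 4, 9, 20]
[9, 2, 4, 9, 20]
[9, 2, 4, 9, 20]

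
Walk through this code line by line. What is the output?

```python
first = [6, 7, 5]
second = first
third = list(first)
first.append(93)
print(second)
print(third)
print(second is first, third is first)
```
[6, 7, 5, 93]
[6, 7, 5]
True False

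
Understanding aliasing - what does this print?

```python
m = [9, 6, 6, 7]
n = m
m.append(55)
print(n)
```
[9, 6, 6, 7, 55]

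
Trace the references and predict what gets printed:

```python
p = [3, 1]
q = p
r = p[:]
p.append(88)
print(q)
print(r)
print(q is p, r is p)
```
[3, 1, 88]
[3, 1]
True False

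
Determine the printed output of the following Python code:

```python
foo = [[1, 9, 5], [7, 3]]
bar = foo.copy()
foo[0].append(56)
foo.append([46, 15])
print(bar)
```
[[1, 9, 5, 56], [7, 3]]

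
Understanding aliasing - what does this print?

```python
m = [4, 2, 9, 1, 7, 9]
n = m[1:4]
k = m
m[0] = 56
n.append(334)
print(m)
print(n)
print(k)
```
[56, 2, 9, 1, 7, 9]
[2, 9, 1, 334]
[56, 2, 9, 1, 7, 9]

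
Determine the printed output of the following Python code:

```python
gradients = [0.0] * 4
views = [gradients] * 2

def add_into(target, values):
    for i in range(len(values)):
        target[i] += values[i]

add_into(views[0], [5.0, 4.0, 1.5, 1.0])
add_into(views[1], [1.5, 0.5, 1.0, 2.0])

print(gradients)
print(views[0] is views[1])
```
[6.5, 4.5, 2.5, 3.0]
True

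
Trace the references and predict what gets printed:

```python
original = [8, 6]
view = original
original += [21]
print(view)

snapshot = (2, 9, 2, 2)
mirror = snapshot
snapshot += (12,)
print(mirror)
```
[8, 6, 21]
(2, 9, 2, 2)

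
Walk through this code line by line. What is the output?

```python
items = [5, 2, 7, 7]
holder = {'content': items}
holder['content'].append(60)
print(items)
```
[5, 2, 7, 7, 60]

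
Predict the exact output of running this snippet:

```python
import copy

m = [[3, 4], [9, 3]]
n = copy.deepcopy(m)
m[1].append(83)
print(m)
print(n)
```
[[3, 4], [9, 3, 83]]
[[3, 4], [9, 3]]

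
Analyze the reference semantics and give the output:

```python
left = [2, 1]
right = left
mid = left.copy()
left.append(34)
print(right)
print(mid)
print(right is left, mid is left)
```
[2, 1, 34]
[2, 1]
True False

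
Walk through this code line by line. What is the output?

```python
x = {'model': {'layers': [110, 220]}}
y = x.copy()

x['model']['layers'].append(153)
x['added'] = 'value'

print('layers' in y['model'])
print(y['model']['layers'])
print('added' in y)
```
True
[110, 220, 153]
False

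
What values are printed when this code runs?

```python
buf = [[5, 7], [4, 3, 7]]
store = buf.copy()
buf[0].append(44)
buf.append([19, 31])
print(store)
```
[[5, 7, 44], [4, 3, 7]]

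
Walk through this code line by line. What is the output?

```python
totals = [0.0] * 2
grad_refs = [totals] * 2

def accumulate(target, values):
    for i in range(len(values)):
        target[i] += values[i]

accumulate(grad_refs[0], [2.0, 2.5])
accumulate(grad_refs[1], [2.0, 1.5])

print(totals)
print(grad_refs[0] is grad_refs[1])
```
[4.0, 4.0]
True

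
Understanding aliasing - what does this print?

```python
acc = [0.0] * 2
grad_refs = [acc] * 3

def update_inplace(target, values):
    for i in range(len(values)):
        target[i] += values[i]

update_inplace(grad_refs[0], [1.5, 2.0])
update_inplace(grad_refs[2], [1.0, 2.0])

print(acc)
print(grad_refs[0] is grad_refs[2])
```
[2.5, 4.0]
True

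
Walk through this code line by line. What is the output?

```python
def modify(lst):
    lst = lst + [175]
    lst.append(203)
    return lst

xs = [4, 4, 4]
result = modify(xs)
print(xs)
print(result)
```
[4, 4, 4]
[4, 4, 4, 175, 203]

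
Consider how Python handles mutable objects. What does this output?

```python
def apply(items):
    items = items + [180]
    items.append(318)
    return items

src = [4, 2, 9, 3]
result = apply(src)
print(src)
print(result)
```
[4, 2, 9, 3]
[4, 2, 9, 3, 180, 318]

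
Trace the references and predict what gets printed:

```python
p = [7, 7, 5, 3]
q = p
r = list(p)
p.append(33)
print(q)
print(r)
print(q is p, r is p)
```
[7, 7, 5, 3, 33]
[7, 7, 5, 3]
True False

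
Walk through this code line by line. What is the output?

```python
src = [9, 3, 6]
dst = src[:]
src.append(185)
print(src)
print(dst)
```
[9, 3, 6, 185]
[9, 3, 6]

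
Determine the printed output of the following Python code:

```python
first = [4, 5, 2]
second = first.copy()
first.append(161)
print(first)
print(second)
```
[4, 5, 2, 161]
[4, 5, 2]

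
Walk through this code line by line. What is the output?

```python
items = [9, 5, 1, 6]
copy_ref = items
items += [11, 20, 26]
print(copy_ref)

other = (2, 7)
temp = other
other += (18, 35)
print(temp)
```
[9, 5, 1, 6, 11, 20, 26]
(2, 7)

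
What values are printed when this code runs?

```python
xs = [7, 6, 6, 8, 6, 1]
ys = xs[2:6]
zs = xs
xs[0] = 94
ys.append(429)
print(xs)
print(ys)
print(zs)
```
[94, 6, 6, 8, 6, 1]
[6, 8, 6, 1, 429]
[94, 6, 6, 8, 6, 1]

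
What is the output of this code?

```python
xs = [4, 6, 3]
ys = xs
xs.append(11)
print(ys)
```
[4, 6, 3, 11]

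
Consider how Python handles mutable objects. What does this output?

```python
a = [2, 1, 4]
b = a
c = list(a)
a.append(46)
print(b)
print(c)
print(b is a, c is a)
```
[2, 1, 4, 46]
[2, 1, 4]
True False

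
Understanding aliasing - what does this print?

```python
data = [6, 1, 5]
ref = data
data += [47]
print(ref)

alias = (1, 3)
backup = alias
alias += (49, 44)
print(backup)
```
[6, 1, 5, 47]
(1, 3)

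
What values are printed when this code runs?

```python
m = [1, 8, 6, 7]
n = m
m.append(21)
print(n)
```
[1, 8, 6, 7, 21]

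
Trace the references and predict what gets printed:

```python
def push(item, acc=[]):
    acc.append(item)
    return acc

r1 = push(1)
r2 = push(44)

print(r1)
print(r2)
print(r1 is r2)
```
[1, 44]
[1, 44]
True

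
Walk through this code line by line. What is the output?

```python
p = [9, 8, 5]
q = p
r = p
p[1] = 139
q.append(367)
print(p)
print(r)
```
[9, 139, 5, 367]
[9, 139, 5, 367]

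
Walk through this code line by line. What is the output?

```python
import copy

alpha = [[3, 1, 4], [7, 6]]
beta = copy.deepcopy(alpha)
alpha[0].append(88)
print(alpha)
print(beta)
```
[[3, 1, 4, 88], [7, 6]]
[[3, 1, 4], [7, 6]]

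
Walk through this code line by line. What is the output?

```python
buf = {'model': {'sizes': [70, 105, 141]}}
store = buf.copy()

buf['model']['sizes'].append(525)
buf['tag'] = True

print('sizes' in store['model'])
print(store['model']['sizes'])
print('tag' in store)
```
True
[70, 105, 141, 525]
False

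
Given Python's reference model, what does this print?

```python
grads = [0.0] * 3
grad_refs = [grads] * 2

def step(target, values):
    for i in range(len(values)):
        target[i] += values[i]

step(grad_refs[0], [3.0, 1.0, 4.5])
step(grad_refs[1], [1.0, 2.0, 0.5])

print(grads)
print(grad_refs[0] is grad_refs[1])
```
[4.0, 3.0, 5.0]
True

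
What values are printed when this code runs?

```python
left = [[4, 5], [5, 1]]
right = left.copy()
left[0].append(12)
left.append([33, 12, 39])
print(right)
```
[[4, 5, 12], [5, 1]]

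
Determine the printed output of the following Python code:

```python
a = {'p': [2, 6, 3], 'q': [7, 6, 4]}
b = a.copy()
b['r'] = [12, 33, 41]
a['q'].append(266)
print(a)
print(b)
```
{'p': [2, 6, 3], 'q': [7, 6, 4, 266]}
{'p': [2, 6, 3], 'q': [7, 6, 4, 266], 'r': [12, 33, 41]}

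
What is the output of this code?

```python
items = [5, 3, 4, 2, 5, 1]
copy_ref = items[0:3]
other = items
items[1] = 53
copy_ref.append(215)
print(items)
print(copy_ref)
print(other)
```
[5, 53, 4, 2, 5, 1]
[5, 3, 4, 215]
[5, 53, 4, 2, 5, 1]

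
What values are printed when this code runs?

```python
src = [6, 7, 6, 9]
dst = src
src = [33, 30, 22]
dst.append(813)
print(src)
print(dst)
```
[33, 30, 22]
[6, 7, 6, 9, 813]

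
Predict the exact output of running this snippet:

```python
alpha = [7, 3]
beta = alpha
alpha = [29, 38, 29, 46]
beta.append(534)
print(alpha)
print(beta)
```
[29, 38, 29, 46]
[7, 3, 534]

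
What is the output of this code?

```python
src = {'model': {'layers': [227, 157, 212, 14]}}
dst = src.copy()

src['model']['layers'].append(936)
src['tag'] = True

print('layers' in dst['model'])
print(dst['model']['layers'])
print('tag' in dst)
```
True
[227, 157, 212, 14, 936]
False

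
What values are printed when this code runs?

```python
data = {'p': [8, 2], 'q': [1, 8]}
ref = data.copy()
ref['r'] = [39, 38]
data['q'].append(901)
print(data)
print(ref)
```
{'p': [8, 2], 'q': [1, 8, 901]}
{'p': [8, 2], 'q': [1, 8, 901], 'r': [39, 38]}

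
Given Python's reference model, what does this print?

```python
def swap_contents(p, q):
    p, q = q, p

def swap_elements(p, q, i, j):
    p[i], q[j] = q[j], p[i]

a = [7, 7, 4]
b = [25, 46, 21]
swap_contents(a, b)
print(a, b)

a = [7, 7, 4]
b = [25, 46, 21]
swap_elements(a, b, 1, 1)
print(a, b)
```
[7, 7, 4] [25, 46, 21]
[7, 46, 4] [25, 7, 21]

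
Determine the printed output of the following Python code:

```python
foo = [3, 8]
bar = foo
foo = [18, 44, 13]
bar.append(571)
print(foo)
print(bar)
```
[18, 44, 13]
[3, 8, 571]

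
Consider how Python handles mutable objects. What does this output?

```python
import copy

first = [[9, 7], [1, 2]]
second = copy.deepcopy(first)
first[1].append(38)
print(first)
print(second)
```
[[9, 7], [1, 2, 38]]
[[9, 7], [1, 2]]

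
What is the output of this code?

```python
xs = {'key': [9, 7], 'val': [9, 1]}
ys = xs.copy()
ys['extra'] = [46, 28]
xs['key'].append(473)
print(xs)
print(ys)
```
{'key': [9, 7, 473], 'val': [9, 1]}
{'key': [9, 7, 473], 'val': [9, 1], 'extra': [46, 28]}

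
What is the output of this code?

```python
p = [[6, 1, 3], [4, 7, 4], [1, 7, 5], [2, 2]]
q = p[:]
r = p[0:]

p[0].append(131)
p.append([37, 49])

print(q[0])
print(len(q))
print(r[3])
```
[6, 1, 3, 131]
4
[2, 2]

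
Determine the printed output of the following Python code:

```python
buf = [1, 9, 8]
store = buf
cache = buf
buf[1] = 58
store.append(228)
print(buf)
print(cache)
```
[1, 58, 8, 228]
[1, 58, 8, 228]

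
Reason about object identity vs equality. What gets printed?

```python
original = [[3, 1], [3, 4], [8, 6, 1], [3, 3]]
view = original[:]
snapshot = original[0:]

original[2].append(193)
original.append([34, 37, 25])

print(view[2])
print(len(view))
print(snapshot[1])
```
[8, 6, 1, 193]
4
[3, 4]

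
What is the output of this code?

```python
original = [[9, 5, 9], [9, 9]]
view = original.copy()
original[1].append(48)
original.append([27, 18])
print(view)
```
[[9, 5, 9], [9, 9, 48]]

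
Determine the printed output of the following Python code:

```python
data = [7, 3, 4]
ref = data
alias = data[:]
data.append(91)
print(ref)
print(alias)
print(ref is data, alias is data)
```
[7, 3, 4, 91]
[7, 3, 4]
True False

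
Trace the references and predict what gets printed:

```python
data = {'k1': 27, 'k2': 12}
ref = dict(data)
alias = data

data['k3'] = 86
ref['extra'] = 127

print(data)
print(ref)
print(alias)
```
{'k1': 27, 'k2': 12, 'k3': 86}
{'k1': 27, 'k2': 12, 'extra': 127}
{'k1': 27, 'k2': 12, 'k3': 86}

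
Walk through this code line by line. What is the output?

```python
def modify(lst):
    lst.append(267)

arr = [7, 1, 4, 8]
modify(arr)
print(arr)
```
[7, 1, 4, 8, 267]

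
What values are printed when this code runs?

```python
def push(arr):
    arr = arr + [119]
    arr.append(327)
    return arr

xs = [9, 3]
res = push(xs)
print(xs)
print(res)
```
[9, 3]
[9, 3, 119, 327]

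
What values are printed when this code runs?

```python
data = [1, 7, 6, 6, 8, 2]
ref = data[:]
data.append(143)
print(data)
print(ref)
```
[1, 7, 6, 6, 8, 2, 143]
[1, 7, 6, 6, 8, 2]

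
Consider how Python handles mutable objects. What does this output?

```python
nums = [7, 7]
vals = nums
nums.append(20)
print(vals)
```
[7, 7, 20]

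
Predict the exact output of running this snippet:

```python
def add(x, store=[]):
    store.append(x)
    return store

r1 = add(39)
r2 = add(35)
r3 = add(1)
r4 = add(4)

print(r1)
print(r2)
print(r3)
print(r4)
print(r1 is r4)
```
[39, 35, 1, 4]
[39, 35, 1, 4]
[39, 35, 1, 4]
[39, 35, 1, 4]
True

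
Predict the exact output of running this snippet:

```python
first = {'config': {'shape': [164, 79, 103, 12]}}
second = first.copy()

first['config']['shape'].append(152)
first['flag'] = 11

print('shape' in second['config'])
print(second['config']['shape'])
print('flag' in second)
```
True
[164, 79, 103, 12, 152]
False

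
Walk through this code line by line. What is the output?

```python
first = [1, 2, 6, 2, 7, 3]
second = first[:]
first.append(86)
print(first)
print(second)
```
[1, 2, 6, 2, 7, 3, 86]
[1, 2, 6, 2, 7, 3]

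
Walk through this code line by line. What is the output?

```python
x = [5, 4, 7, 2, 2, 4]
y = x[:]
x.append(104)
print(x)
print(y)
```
[5, 4, 7, 2, 2, 4, 104]
[5, 4, 7, 2, 2, 4]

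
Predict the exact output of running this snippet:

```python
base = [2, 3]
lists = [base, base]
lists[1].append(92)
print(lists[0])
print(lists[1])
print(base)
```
[2, 3, 92]
[2, 3, 92]
[2, 3, 92]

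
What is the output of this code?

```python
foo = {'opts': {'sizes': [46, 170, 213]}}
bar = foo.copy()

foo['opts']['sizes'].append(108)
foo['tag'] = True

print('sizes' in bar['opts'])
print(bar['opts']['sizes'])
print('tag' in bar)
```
True
[46, 170, 213, 108]
False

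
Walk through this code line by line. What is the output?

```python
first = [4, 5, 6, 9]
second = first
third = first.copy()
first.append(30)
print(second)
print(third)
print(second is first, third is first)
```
[4, 5, 6, 9, 30]
[4, 5, 6, 9]
True False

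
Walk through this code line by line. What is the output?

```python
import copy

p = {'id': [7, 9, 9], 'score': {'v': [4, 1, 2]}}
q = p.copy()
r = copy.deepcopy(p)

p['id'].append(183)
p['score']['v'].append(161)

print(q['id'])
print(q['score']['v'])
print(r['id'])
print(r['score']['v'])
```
[7, 9, 9, 183]
[4, 1, 2, 161]
[7, 9, 9]
[4, 1, 2]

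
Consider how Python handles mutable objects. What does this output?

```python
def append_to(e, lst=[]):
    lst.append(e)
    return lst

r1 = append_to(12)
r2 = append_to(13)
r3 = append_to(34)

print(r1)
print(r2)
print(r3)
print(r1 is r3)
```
[12, 13, 34]
[12, 13, 34]
[12, 13, 34]
True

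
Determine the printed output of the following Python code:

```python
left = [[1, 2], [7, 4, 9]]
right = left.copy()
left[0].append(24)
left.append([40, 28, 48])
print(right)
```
[[1, 2, 24], [7, 4, 9]]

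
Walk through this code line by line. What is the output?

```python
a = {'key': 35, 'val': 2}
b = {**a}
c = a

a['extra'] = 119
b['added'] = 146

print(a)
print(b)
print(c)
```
{'key': 35, 'val': 2, 'extra': 119}
{'key': 35, 'val': 2, 'added': 146}
{'key': 35, 'val': 2, 'extra': 119}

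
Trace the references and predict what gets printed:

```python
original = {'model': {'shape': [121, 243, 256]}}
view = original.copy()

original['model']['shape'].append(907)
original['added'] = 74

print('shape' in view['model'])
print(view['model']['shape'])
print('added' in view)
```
True
[121, 243, 256, 907]
False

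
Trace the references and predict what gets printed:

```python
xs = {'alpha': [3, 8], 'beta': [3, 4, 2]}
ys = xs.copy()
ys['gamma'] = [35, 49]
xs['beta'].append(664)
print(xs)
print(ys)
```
{'alpha': [3, 8], 'beta': [3, 4, 2, 664]}
{'alpha': [3, 8], 'beta': [3, 4, 2, 664], 'gamma': [35, 49]}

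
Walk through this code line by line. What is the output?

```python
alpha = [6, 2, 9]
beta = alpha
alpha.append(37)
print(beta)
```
[6, 2, 9, 37]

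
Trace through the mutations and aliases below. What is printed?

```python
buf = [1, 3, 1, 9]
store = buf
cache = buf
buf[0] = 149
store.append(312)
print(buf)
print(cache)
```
[149, 3, 1, 9, 312]
[149, 3, 1, 9, 312]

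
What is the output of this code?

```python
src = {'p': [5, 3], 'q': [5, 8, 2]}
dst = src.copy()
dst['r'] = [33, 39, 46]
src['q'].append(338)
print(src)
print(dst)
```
{'p': [5, 3], 'q': [5, 8, 2, 338]}
{'p': [5, 3], 'q': [5, 8, 2, 338], 'r': [33, 39, 46]}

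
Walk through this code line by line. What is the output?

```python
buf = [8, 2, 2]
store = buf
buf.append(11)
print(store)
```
[8, 2, 2, 11]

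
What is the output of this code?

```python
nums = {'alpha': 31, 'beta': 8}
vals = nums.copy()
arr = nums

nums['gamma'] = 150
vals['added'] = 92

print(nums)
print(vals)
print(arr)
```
{'alpha': 31, 'beta': 8, 'gamma': 150}
{'alpha': 31, 'beta': 8, 'added': 92}
{'alpha': 31, 'beta': 8, 'gamma': 150}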